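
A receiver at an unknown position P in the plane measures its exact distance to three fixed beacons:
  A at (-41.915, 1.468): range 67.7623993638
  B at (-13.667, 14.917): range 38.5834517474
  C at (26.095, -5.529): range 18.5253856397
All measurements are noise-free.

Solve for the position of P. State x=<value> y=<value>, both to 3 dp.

eq1: (x + 41.915)² + (y − 1.468)² = 67.7623993638²
eq2: (x + 13.667)² + (y − 14.917)² = 38.5834517474²
eq3: (x − 26.095)² + (y + 5.529)² = 18.5253856397²
eq3−eq2, eq3−eq1 (x²,y² cancel):
  -79.524·x + 40.892·y = -1447.707924
  -136.020·x + 13.994·y = -3201.049471
det = -79.524·13.994 − 40.892·-136.020 = 4449.270984
x = (-1447.707924·13.994 − 40.892·-3201.049471) / 4449.270984 = 24.866566
y = (-79.524·-3201.049471 − -1447.707924·-136.020) / 4449.270984 = 12.955612

x=24.867 y=12.956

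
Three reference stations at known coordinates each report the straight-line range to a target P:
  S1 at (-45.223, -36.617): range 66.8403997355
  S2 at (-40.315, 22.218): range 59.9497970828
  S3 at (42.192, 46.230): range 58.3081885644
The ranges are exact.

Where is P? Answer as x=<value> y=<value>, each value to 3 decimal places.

eq1: (x + 45.223)² + (y + 36.617)² = 66.8403997355²
eq2: (x + 40.315)² + (y − 22.218)² = 59.9497970828²
eq3: (x − 42.192)² + (y − 46.230)² = 58.3081885644²
eq2−eq3, eq2−eq1 (x²,y² cancel):
  165.014·x + 48.024·y = 1992.572332
  -9.816·x − 117.670·y = 393.324802
det = 165.014·-117.670 − 48.024·-9.816 = -18945.793796
x = (1992.572332·-117.670 − 48.024·393.324802) / -18945.793796 = 13.372626
y = (165.014·393.324802 − 1992.572332·-9.816) / -18945.793796 = -4.458150

x=13.373 y=-4.458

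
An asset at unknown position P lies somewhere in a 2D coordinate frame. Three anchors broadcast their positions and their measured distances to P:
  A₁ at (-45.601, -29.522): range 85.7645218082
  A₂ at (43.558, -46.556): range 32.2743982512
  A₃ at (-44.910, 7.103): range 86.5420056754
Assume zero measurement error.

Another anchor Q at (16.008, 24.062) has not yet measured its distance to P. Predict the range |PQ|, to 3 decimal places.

eq1: (x + 45.601)² + (y + 29.522)² = 85.7645218082²
eq2: (x − 43.558)² + (y + 46.556)² = 32.2743982512²
eq3: (x + 44.910)² + (y − 7.103)² = 86.5420056754²
eq3−eq2, eq3−eq1 (x²,y² cancel):
  176.936·x − 107.318·y = 8445.281755
  -1.382·x − 73.250·y = 1017.604521
det = 176.936·-73.250 − -107.318·-1.382 = -13108.875476
x = (8445.281755·-73.250 − -107.318·1017.604521) / -13108.875476 = 38.859901
y = (176.936·1017.604521 − 8445.281755·-1.382) / -13108.875476 = -14.625378
|P − Q| = √((38.859901 − 16.008)² + (-14.625378 − 24.062)²) = 44.932422

44.932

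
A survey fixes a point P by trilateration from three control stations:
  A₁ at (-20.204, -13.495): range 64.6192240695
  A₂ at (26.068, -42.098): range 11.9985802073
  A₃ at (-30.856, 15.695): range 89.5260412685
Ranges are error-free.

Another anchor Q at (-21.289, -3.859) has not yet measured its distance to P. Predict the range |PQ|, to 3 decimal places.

eq1: (x + 20.204)² + (y + 13.495)² = 64.6192240695²
eq2: (x − 26.068)² + (y + 42.098)² = 11.9985802073²
eq3: (x + 30.856)² + (y − 15.695)² = 89.5260412685²
eq3−eq2, eq3−eq1 (x²,y² cancel):
  113.848·x − 115.586·y = 9124.302605
  21.304·x − 58.380·y = 3231.158826
det = 113.848·-58.380 − -115.586·21.304 = -4184.002096
x = (9124.302605·-58.380 − -115.586·3231.158826) / -4184.002096 = 38.049709
y = (113.848·3231.158826 − 9124.302605·21.304) / -4184.002096 = -41.461936
|P − Q| = √((38.049709 − -21.289)² + (-41.461936 − -3.859)²) = 70.250005

70.250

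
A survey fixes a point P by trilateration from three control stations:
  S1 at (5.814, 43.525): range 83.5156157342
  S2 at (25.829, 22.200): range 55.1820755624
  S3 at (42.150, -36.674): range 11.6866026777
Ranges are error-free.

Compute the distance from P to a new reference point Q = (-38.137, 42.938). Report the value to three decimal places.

112.550

eq1: (x − 5.814)² + (y − 43.525)² = 83.5156157342²
eq2: (x − 25.829)² + (y − 22.200)² = 55.1820755624²
eq3: (x − 42.150)² + (y + 36.674)² = 11.6866026777²
eq1−eq3, eq1−eq2 (x²,y² cancel):
  72.672·x − 160.398·y = 8031.657944
  40.030·x − 42.650·y = 3161.545628
det = 72.672·-42.650 − -160.398·40.030 = 3321.271140
x = (8031.657944·-42.650 − -160.398·3161.545628) / 3321.271140 = 49.545905
y = (72.672·3161.545628 − 8031.657944·40.030) / 3321.271140 = -27.625394
|P − Q| = √((49.545905 − -38.137)² + (-27.625394 − 42.938)²) = 112.549920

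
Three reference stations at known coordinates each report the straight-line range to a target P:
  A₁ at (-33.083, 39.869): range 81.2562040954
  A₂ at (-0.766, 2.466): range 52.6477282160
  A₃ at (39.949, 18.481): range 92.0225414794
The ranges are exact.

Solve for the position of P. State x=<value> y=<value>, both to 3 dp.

x=-29.987 y=-41.328

eq1: (x + 33.083)² + (y − 39.869)² = 81.2562040954²
eq2: (x + 0.766)² + (y − 2.466)² = 52.6477282160²
eq3: (x − 39.949)² + (y − 18.481)² = 92.0225414794²
eq2−eq3, eq2−eq1 (x²,y² cancel):
  81.430·x + 32.030·y = -3765.562804
  -64.634·x + 74.806·y = -1153.433280
det = 81.430·74.806 − 32.030·-64.634 = 8161.679600
x = (-3765.562804·74.806 − 32.030·-1153.433280) / 8161.679600 = -29.986747
y = (81.430·-1153.433280 − -3765.562804·-64.634) / 8161.679600 = -41.328192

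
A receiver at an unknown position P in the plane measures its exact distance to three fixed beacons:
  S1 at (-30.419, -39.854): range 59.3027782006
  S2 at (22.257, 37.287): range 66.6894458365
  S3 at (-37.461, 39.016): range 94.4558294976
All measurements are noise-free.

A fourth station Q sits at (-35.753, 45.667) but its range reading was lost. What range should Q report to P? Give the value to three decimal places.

98.248

eq1: (x + 30.419)² + (y + 39.854)² = 59.3027782006²
eq2: (x − 22.257)² + (y − 37.287)² = 66.6894458365²
eq3: (x + 37.461)² + (y − 39.016)² = 94.4558294976²
eq1−eq3, eq1−eq2 (x²,y² cancel):
  -14.084·x + 157.740·y = -4993.166324
  105.352·x + 154.282·y = -1558.625143
det = -14.084·154.282 − 157.740·105.352 = -18791.132168
x = (-4993.166324·154.282 − 157.740·-1558.625143) / -18791.132168 = 27.912004
y = (-14.084·-1558.625143 − -4993.166324·105.352) / -18791.132168 = -29.162252
|P − Q| = √((27.912004 − -35.753)² + (-29.162252 − 45.667)²) = 98.247899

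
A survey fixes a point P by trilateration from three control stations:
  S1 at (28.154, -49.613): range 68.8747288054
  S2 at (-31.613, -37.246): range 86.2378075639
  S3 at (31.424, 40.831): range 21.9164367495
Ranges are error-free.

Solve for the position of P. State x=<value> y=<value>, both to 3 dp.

x=33.727 y=19.036

eq1: (x − 28.154)² + (y + 49.613)² = 68.8747288054²
eq2: (x + 31.613)² + (y + 37.246)² = 86.2378075639²
eq3: (x − 31.424)² + (y − 40.831)² = 21.9164367495²
eq1−eq3, eq1−eq2 (x²,y² cancel):
  6.540·x + 180.888·y = 3663.938920
  -119.534·x + 24.734·y = -3560.682385
det = 6.540·24.734 − 180.888·-119.534 = 21784.026552
x = (3663.938920·24.734 − 180.888·-3560.682385) / 21784.026552 = 33.726941
y = (6.540·-3560.682385 − 3663.938920·-119.534) / 21784.026552 = 19.035894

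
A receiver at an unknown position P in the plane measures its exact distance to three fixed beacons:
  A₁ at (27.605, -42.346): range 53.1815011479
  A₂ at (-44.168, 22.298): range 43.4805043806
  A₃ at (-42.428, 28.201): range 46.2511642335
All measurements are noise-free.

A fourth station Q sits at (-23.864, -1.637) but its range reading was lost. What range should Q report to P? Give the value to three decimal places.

eq1: (x − 27.605)² + (y + 42.346)² = 53.1815011479²
eq2: (x + 44.168)² + (y − 22.298)² = 43.4805043806²
eq3: (x + 42.428)² + (y − 28.201)² = 46.2511642335²
eq3−eq2, eq3−eq1 (x²,y² cancel):
  -3.480·x − 11.806·y = 101.197375
  140.066·x − 141.094·y = -729.313715
det = -3.480·-141.094 − -11.806·140.066 = 2144.626316
x = (101.197375·-141.094 − -11.806·-729.313715) / 2144.626316 = -10.672545
y = (-3.480·-729.313715 − 101.197375·140.066) / 2144.626316 = -5.425794
|P − Q| = √((-10.672545 − -23.864)² + (-5.425794 − -1.637)²) = 13.724775

13.725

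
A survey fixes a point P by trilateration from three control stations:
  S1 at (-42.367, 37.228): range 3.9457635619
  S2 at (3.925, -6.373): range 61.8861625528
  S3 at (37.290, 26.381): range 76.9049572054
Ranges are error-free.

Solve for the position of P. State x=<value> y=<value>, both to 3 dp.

eq1: (x + 42.367)² + (y − 37.228)² = 3.9457635619²
eq2: (x − 3.925)² + (y + 6.373)² = 61.8861625528²
eq3: (x − 37.290)² + (y − 26.381)² = 76.9049572054²
eq3−eq1, eq3−eq2 (x²,y² cancel):
  -159.314·x + 21.694·y = 6993.188805
  -66.730·x − 65.508·y = 53.994820
det = -159.314·-65.508 − 21.694·-66.730 = 11883.982132
x = (6993.188805·-65.508 − 21.694·53.994820) / 11883.982132 = -38.647077
y = (-159.314·53.994820 − 6993.188805·-66.730) / 11883.982132 = 38.543760

x=-38.647 y=38.544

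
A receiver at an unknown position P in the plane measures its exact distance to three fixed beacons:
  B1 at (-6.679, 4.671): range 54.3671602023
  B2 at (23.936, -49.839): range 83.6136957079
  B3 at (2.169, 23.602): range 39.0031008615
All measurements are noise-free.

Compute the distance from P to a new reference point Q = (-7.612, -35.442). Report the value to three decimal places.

eq1: (x + 6.679)² + (y − 4.671)² = 54.3671602023²
eq2: (x − 23.936)² + (y + 49.839)² = 83.6136957079²
eq3: (x − 2.169)² + (y − 23.602)² = 39.0031008615²
eq2−eq1, eq2−eq3 (x²,y² cancel):
  -61.230·x + 109.020·y = 1045.031266
  -43.534·x + 146.882·y = 2974.909181
det = -61.230·146.882 − 109.020·-43.534 = -4247.508180
x = (1045.031266·146.882 − 109.020·2974.909181) / -4247.508180 = 40.218479
y = (-61.230·2974.909181 − 1045.031266·-43.534) / -4247.508180 = 32.173993
|P − Q| = √((40.218479 − -7.612)² + (32.173993 − -35.442)²) = 82.823168

82.823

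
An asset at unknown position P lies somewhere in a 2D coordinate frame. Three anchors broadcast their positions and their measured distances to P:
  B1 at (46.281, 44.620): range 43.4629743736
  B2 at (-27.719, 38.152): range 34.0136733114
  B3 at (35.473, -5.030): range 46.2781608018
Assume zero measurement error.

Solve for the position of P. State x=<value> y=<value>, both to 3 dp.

eq1: (x − 46.281)² + (y − 44.620)² = 43.4629743736²
eq2: (x + 27.719)² + (y − 38.152)² = 34.0136733114²
eq3: (x − 35.473)² + (y + 5.030)² = 46.2781608018²
eq3−eq2, eq3−eq1 (x²,y² cancel):
  -126.384·x + 86.364·y = 1925.021631
  21.616·x + 99.300·y = 3101.878758
det = -126.384·99.300 − 86.364·21.616 = -14416.775424
x = (1925.021631·99.300 − 86.364·3101.878758) / -14416.775424 = 5.322689
y = (-126.384·3101.878758 − 1925.021631·21.616) / -14416.775424 = 30.078787

x=5.323 y=30.079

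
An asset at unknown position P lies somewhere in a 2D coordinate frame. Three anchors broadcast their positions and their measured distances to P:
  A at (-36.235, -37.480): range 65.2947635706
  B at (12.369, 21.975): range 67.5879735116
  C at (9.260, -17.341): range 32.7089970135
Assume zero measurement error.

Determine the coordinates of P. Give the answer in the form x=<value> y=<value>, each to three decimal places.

eq1: (x + 36.235)² + (y + 37.480)² = 65.2947635706²
eq2: (x − 12.369)² + (y − 21.975)² = 67.5879735116²
eq3: (x − 9.260)² + (y + 17.341)² = 32.7089970135²
eq1−eq2, eq1−eq3 (x²,y² cancel):
  97.208·x + 118.910·y = -2386.560853
  90.990·x + 40.278·y = 862.259920
det = 97.208·40.278 − 118.910·90.990 = -6904.277076
x = (-2386.560853·40.278 − 118.910·862.259920) / -6904.277076 = 28.773067
y = (97.208·862.259920 − -2386.560853·90.990) / -6904.277076 = -43.592071

x=28.773 y=-43.592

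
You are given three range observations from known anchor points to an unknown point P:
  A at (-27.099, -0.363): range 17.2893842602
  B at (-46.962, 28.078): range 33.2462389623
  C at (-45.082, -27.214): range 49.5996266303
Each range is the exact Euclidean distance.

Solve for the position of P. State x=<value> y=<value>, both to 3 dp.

x=-17.000 y=13.670

eq1: (x + 27.099)² + (y + 0.363)² = 17.2893842602²
eq2: (x + 46.962)² + (y − 28.078)² = 33.2462389623²
eq3: (x + 45.082)² + (y + 27.214)² = 49.5996266303²
eq1−eq2, eq1−eq3 (x²,y² cancel):
  -39.726·x + 56.882·y = 1452.926361
  -35.966·x − 53.702·y = -122.699204
det = -39.726·-53.702 − 56.882·-35.966 = 4179.183664
x = (1452.926361·-53.702 − 56.882·-122.699204) / 4179.183664 = -16.999893
y = (-39.726·-122.699204 − 1452.926361·-35.966) / 4179.183664 = 13.670205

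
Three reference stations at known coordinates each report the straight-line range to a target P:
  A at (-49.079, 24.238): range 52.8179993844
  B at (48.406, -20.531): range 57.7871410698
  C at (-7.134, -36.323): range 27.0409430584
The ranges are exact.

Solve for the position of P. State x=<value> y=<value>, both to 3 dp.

x=-8.281 y=-9.306

eq1: (x + 49.079)² + (y − 24.238)² = 52.8179993844²
eq2: (x − 48.406)² + (y + 20.531)² = 57.7871410698²
eq3: (x + 7.134)² + (y + 36.323)² = 27.0409430584²
eq2−eq3, eq2−eq1 (x²,y² cancel):
  -111.080·x − 31.584·y = 1213.732560
  -194.970·x + 89.538·y = 781.178702
det = -111.080·89.538 − -31.584·-194.970 = -16103.813520
x = (1213.732560·89.538 − -31.584·781.178702) / -16103.813520 = -8.280519
y = (-111.080·781.178702 − 1213.732560·-194.970) / -16103.813520 = -9.306374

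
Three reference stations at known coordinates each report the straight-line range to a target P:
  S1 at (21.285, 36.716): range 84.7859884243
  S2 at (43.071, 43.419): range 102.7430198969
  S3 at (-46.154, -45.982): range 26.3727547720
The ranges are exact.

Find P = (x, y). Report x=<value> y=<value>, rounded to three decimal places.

x=-21.566 y=-36.444

eq1: (x − 21.285)² + (y − 36.716)² = 84.7859884243²
eq2: (x − 43.071)² + (y − 43.419)² = 102.7430198969²
eq3: (x + 46.154)² + (y + 45.982)² = 26.3727547720²
eq3−eq2, eq3−eq1 (x²,y² cancel):
  178.450·x + 178.802·y = -10364.821381
  134.878·x + 165.396·y = -8936.561798
det = 178.450·165.396 − 178.802·134.878 = 5398.460044
x = (-10364.821381·165.396 − 178.802·-8936.561798) / 5398.460044 = -21.566312
y = (178.450·-8936.561798 − -10364.821381·134.878) / 5398.460044 = -36.444296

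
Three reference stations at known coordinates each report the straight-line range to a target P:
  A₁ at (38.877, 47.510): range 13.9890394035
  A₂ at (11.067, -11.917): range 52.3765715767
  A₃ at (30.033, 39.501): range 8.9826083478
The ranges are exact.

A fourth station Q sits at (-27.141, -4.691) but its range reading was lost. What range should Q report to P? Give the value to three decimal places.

eq1: (x − 38.877)² + (y − 47.510)² = 13.9890394035²
eq2: (x − 11.067)² + (y + 11.917)² = 52.3765715767²
eq3: (x − 30.033)² + (y − 39.501)² = 8.9826083478²
eq2−eq3, eq2−eq1 (x²,y² cancel):
  37.932·x + 102.836·y = 4860.434709
  55.620·x + 118.854·y = 6051.739878
det = 37.932·118.854 − 102.836·55.620 = -1211.368392
x = (4860.434709·118.854 − 102.836·6051.739878) / -1211.368392 = 36.862952
y = (37.932·6051.739878 − 4860.434709·55.620) / -1211.368392 = 33.666704
|P − Q| = √((36.862952 − -27.141)² + (33.666704 − -4.691)²) = 74.617822

74.618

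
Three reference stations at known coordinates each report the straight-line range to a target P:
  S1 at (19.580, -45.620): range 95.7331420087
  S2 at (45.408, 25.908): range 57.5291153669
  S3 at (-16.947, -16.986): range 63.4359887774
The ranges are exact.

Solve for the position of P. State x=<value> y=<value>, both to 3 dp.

x=-8.539 y=45.890

eq1: (x − 19.580)² + (y + 45.620)² = 95.7331420087²
eq2: (x − 45.408)² + (y − 25.908)² = 57.5291153669²
eq3: (x + 16.947)² + (y + 16.986)² = 63.4359887774²
eq2−eq1, eq2−eq3 (x²,y² cancel):
  -51.656·x − 143.056·y = -6123.785492
  -124.710·x − 85.788·y = -2871.911480
det = -51.656·-85.788 − -143.056·-124.710 = -13409.048832
x = (-6123.785492·-85.788 − -143.056·-2871.911480) / -13409.048832 = -8.539244
y = (-51.656·-2871.911480 − -6123.785492·-124.710) / -13409.048832 = 45.890341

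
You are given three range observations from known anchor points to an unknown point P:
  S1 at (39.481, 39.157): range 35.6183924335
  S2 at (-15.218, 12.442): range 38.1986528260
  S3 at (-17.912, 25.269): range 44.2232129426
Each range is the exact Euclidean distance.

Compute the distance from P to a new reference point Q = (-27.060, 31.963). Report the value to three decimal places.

55.332

eq1: (x − 39.481)² + (y − 39.157)² = 35.6183924335²
eq2: (x + 15.218)² + (y − 12.442)² = 38.1986528260²
eq3: (x + 17.912)² + (y − 25.269)² = 44.2232129426²
eq3−eq2, eq3−eq1 (x²,y² cancel):
  5.388·x − 25.654·y = -76.415732
  114.786·x + 27.776·y = 2819.680588
det = 5.388·27.776 − -25.654·114.786 = 3094.377132
x = (-76.415732·27.776 − -25.654·2819.680588) / 3094.377132 = 22.690693
y = (5.388·2819.680588 − -76.415732·114.786) / 3094.377132 = 7.744336
|P − Q| = √((22.690693 − -27.060)² + (7.744336 − 31.963)²) = 55.332406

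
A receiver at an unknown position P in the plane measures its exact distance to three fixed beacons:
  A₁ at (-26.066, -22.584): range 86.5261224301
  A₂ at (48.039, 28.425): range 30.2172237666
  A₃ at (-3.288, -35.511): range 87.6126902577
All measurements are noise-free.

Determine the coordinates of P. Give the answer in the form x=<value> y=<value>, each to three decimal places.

eq1: (x + 26.066)² + (y + 22.584)² = 86.5261224301²
eq2: (x − 48.039)² + (y − 28.425)² = 30.2172237666²
eq3: (x + 3.288)² + (y + 35.511)² = 87.6126902577²
eq3−eq2, eq3−eq1 (x²,y² cancel):
  102.654·x + 127.872·y = 8606.786963
  -45.556·x + 25.854·y = 106.844978
det = 102.654·25.854 − 127.872·-45.556 = 8479.353348
x = (8606.786963·25.854 − 127.872·106.844978) / 8479.353348 = 24.631287
y = (102.654·106.844978 − 8606.786963·-45.556) / 8479.353348 = 47.534150

x=24.631 y=47.534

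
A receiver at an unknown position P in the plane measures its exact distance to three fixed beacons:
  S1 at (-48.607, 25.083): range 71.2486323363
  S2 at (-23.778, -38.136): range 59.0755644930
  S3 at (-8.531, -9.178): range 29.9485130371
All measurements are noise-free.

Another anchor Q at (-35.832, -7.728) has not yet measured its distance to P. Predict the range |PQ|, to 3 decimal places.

eq1: (x + 48.607)² + (y − 25.083)² = 71.2486323363²
eq2: (x + 23.778)² + (y + 38.136)² = 59.0755644930²
eq3: (x + 8.531)² + (y + 9.178)² = 29.9485130371²
eq3−eq1, eq3−eq2 (x²,y² cancel):
  -80.152·x + 68.522·y = -1344.670484
  -30.494·x − 57.916·y = -730.274752
det = -80.152·-57.916 − 68.522·-30.494 = 6731.593100
x = (-1344.670484·-57.916 − 68.522·-730.274752) / 6731.593100 = 19.002608
y = (-80.152·-730.274752 − -1344.670484·-30.494) / 6731.593100 = 2.603930
|P − Q| = √((19.002608 − -35.832)² + (2.603930 − -7.728)²) = 55.799489

55.799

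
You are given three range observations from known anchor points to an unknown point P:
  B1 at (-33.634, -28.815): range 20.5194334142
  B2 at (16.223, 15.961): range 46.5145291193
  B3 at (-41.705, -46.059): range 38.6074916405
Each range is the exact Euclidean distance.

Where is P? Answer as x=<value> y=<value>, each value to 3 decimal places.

eq1: (x + 33.634)² + (y + 28.815)² = 20.5194334142²
eq2: (x − 16.223)² + (y − 15.961)² = 46.5145291193²
eq3: (x + 41.705)² + (y + 46.059)² = 38.6074916405²
eq2−eq1, eq2−eq3 (x²,y² cancel):
  -99.714·x − 89.552·y = 3186.165203
  -115.856·x − 124.040·y = 4015.862264
det = -99.714·-124.040 − -89.552·-115.856 = 1993.388048
x = (3186.165203·-124.040 − -89.552·4015.862264) / 1993.388048 = -17.850731
y = (-99.714·4015.862264 − 3186.165203·-115.856) / 1993.388048 = -15.702579

x=-17.851 y=-15.703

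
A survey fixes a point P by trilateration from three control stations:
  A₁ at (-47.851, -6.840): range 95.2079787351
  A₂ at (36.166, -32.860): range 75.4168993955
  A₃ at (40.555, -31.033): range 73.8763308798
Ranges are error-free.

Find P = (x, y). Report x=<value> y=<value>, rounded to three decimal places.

x=33.567 y=42.512

eq1: (x + 47.851)² + (y + 6.840)² = 95.2079787351²
eq2: (x − 36.166)² + (y + 32.860)² = 75.4168993955²
eq3: (x − 40.555)² + (y + 31.033)² = 73.8763308798²
eq1−eq3, eq1−eq2 (x²,y² cancel):
  176.812·x − 48.386·y = 3878.098264
  168.034·x − 52.040·y = 3428.105855
det = 176.812·-52.040 − -48.386·168.034 = -1070.803356
x = (3878.098264·-52.040 − -48.386·3428.105855) / -1070.803356 = 33.567231
y = (176.812·3428.105855 − 3878.098264·168.034) / -1070.803356 = 42.512111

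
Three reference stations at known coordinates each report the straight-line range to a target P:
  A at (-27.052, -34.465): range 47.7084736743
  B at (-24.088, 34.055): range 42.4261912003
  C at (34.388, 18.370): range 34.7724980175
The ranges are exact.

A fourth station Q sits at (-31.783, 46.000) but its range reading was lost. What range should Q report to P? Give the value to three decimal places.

56.528

eq1: (x + 27.052)² + (y + 34.465)² = 47.7084736743²
eq2: (x + 24.088)² + (y − 34.055)² = 42.4261912003²
eq3: (x − 34.388)² + (y − 18.370)² = 34.7724980175²
eq1−eq3, eq1−eq2 (x²,y² cancel):
  122.880·x + 105.670·y = 667.316357
  5.928·x + 137.040·y = 296.444601
det = 122.880·137.040 − 105.670·5.928 = 16213.063440
x = (667.316357·137.040 − 105.670·296.444601) / 16213.063440 = 3.708351
y = (122.880·296.444601 − 667.316357·5.928) / 16213.063440 = 2.002784
|P − Q| = √((3.708351 − -31.783)² + (2.002784 − 46.000)²) = 56.527790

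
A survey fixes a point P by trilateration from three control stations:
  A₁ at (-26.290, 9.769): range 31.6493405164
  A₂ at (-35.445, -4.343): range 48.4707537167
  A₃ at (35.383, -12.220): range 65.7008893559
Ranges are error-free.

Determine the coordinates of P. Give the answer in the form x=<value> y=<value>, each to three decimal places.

eq1: (x + 26.290)² + (y − 9.769)² = 31.6493405164²
eq2: (x + 35.445)² + (y + 4.343)² = 48.4707537167²
eq3: (x − 35.383)² + (y + 12.220)² = 65.7008893559²
eq3−eq2, eq3−eq1 (x²,y² cancel):
  -141.656·x + 15.754·y = 1841.117481
  -123.346·x + 43.978·y = 2700.238479
det = -141.656·43.978 − 15.754·-123.346 = -4286.554684
x = (1841.117481·43.978 − 15.754·2700.238479) / -4286.554684 = -8.965034
y = (-141.656·2700.238479 − 1841.117481·-123.346) / -4286.554684 = 36.255342

x=-8.965 y=36.255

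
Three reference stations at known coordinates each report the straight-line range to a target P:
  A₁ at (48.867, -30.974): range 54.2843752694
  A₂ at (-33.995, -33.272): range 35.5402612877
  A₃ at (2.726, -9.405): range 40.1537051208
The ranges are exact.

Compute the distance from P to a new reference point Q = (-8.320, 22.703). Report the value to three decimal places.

72.208

eq1: (x − 48.867)² + (y + 30.974)² = 54.2843752694²
eq2: (x + 33.995)² + (y + 33.272)² = 35.5402612877²
eq3: (x − 2.726)² + (y + 9.405)² = 40.1537051208²
eq1−eq2, eq1−eq3 (x²,y² cancel):
  -165.724·x − 4.596·y = 598.996870
  -92.282·x + 43.138·y = -1917.013901
det = -165.724·43.138 − -4.596·-92.282 = -7573.129984
x = (598.996870·43.138 − -4.596·-1917.013901) / -7573.129984 = -2.248599
y = (-165.724·-1917.013901 − 598.996870·-92.282) / -7573.129984 = -49.249365
|P − Q| = √((-2.248599 − -8.320)² + (-49.249365 − 22.703)²) = 72.208065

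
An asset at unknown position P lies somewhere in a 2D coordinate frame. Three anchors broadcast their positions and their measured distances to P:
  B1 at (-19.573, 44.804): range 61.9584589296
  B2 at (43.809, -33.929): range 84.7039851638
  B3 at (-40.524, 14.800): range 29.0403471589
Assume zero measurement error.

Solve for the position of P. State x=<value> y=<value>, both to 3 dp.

eq1: (x + 19.573)² + (y − 44.804)² = 61.9584589296²
eq2: (x − 43.809)² + (y + 33.929)² = 84.7039851638²
eq3: (x + 40.524)² + (y − 14.800)² = 29.0403471589²
eq1−eq2, eq1−eq3 (x²,y² cancel):
  126.764·x − 157.466·y = -2656.009693
  -41.902·x − 60.008·y = 2466.242701
det = 126.764·-60.008 − -157.466·-41.902 = -14204.994444
x = (-2656.009693·-60.008 − -157.466·2466.242701) / -14204.994444 = -38.559058
y = (126.764·2466.242701 − -2656.009693·-41.902) / -14204.994444 = -14.173794

x=-38.559 y=-14.174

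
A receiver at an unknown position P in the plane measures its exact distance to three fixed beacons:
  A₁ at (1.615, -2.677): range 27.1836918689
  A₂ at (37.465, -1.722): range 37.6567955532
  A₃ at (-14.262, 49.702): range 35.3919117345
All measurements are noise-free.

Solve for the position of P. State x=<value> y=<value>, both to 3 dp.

x=9.388 y=23.372

eq1: (x − 1.615)² + (y + 2.677)² = 27.1836918689²
eq2: (x − 37.465)² + (y + 1.722)² = 37.6567955532²
eq3: (x + 14.262)² + (y − 49.702)² = 35.3919117345²
eq1−eq2, eq1−eq3 (x²,y² cancel):
  71.700·x + 1.910·y = 717.735807
  -31.754·x + 104.758·y = 2150.284581
det = 71.700·104.758 − 1.910·-31.754 = 7571.798740
x = (717.735807·104.758 − 1.910·2150.284581) / 7571.798740 = 9.387667
y = (71.700·2150.284581 − 717.735807·-31.754) / 7571.798740 = 23.371776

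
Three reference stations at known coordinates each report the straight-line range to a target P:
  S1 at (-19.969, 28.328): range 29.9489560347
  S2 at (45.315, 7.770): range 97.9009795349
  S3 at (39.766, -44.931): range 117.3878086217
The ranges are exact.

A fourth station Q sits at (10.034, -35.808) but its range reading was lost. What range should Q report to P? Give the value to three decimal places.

eq1: (x + 19.969)² + (y − 28.328)² = 29.9489560347²
eq2: (x − 45.315)² + (y − 7.770)² = 97.9009795349²
eq3: (x − 39.766)² + (y + 44.931)² = 117.3878086217²
eq1−eq2, eq1−eq3 (x²,y² cancel):
  130.568·x − 41.116·y = -7775.076246
  119.470·x − 146.518·y = -10484.064673
det = 130.568·-146.518 − -41.116·119.470 = -14218.433704
x = (-7775.076246·-146.518 − -41.116·-10484.064673) / -14218.433704 = -49.803363
y = (130.568·-10484.064673 − -7775.076246·119.470) / -14218.433704 = 30.945391
|P − Q| = √((-49.803363 − 10.034)² + (30.945391 − -35.808)²) = 89.646669

89.647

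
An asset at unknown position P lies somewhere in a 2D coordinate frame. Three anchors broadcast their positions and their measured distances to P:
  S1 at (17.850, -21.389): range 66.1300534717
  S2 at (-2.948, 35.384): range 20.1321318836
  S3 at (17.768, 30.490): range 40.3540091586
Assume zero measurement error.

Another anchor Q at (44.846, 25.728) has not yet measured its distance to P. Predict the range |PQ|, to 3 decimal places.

eq1: (x − 17.850)² + (y + 21.389)² = 66.1300534717²
eq2: (x + 2.948)² + (y − 35.384)² = 20.1321318836²
eq3: (x − 17.768)² + (y − 30.490)² = 40.3540091586²
eq3−eq2, eq3−eq1 (x²,y² cancel):
  -41.432·x + 9.788·y = 1238.519557
  0.164·x − 103.758·y = -3213.968020
det = -41.432·-103.758 − 9.788·0.164 = 4297.296224
x = (1238.519557·-103.758 − 9.788·-3213.968020) / 4297.296224 = -22.583501
y = (-41.432·-3213.968020 − 1238.519557·0.164) / 4297.296224 = 30.939921
|P − Q| = √((-22.583501 − 44.846)² + (30.939921 − 25.728)²) = 67.630627

67.631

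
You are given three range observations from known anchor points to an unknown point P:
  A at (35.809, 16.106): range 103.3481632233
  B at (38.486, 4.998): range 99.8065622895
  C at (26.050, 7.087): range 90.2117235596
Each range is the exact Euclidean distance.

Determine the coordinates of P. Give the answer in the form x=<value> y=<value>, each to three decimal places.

eq1: (x − 35.809)² + (y − 16.106)² = 103.3481632233²
eq2: (x − 38.486)² + (y − 4.998)² = 99.8065622895²
eq3: (x − 26.050)² + (y − 7.087)² = 90.2117235596²
eq2−eq3, eq2−eq1 (x²,y² cancel):
  -24.872·x + 4.178·y = 1045.870677
  -5.354·x + 22.216·y = -683.957449
det = -24.872·22.216 − 4.178·-5.354 = -530.187340
x = (1045.870677·22.216 − 4.178·-683.957449) / -530.187340 = -49.213995
y = (-24.872·-683.957449 − 1045.870677·-5.354) / -530.187340 = -42.647154

x=-49.214 y=-42.647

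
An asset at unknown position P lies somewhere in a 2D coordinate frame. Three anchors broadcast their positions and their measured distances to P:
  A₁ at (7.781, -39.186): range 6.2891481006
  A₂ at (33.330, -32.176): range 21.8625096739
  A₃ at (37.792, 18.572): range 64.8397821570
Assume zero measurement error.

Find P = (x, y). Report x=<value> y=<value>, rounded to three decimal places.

x=13.595 y=-41.584

eq1: (x − 7.781)² + (y + 39.186)² = 6.2891481006²
eq2: (x − 33.330)² + (y + 32.176)² = 21.8625096739²
eq3: (x − 37.792)² + (y − 18.572)² = 64.8397821570²
eq3−eq2, eq3−eq1 (x²,y² cancel):
  -8.924·x − 101.496·y = 4099.257449
  -60.022·x − 115.516·y = 3987.576075
det = -8.924·-115.516 − -101.496·-60.022 = -5061.128128
x = (4099.257449·-115.516 − -101.496·3987.576075) / -5061.128128 = 13.595151
y = (-8.924·3987.576075 − 4099.257449·-60.022) / -5061.128128 = -41.583713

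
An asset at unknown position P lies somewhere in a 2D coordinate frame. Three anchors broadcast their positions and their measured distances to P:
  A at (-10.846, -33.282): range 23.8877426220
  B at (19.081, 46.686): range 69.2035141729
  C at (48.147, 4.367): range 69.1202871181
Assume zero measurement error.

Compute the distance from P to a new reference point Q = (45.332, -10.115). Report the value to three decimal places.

64.597

eq1: (x + 10.846)² + (y + 33.282)² = 23.8877426220²
eq2: (x − 19.081)² + (y − 46.686)² = 69.2035141729²
eq3: (x − 48.147)² + (y − 4.367)² = 69.1202871181²
eq1−eq2, eq1−eq3 (x²,y² cancel):
  59.854·x + 159.936·y = -2900.162209
  117.986·x + 75.298·y = -3095.112786
det = 59.854·75.298 − 159.936·117.986 = -14363.322404
x = (-2900.162209·75.298 − 159.936·-3095.112786) / -14363.322404 = -19.260415
y = (59.854·-3095.112786 − -2900.162209·117.986) / -14363.322404 = -10.925304
|P − Q| = √((-19.260415 − 45.332)² + (-10.925304 − -10.115)²) = 64.597497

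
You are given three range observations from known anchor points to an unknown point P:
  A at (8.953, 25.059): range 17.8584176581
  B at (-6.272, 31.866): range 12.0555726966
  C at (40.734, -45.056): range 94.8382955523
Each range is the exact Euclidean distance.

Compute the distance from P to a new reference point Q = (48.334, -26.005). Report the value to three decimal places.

82.017

eq1: (x − 8.953)² + (y − 25.059)² = 17.8584176581²
eq2: (x + 6.272)² + (y − 31.866)² = 12.0555726966²
eq3: (x − 40.734)² + (y + 45.056)² = 94.8382955523²
eq2−eq3, eq2−eq1 (x²,y² cancel):
  94.012·x − 153.844·y = -6214.443518
  30.450·x − 13.614·y = -520.256498
det = 94.012·-13.614 − -153.844·30.450 = 3404.670432
x = (-6214.443518·-13.614 − -153.844·-520.256498) / 3404.670432 = 1.340833
y = (94.012·-520.256498 − -6214.443518·30.450) / 3404.670432 = 41.213813
|P − Q| = √((1.340833 − 48.334)² + (41.213813 − -26.005)²) = 82.016624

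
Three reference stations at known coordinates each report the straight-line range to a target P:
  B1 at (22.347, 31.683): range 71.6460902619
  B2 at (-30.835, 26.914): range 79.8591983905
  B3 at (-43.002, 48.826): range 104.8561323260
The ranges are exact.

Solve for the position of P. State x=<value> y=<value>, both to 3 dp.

eq1: (x − 22.347)² + (y − 31.683)² = 71.6460902619²
eq2: (x + 30.835)² + (y − 26.914)² = 79.8591983905²
eq3: (x + 43.002)² + (y − 48.826)² = 104.8561323260²
eq3−eq2, eq3−eq1 (x²,y² cancel):
  24.334·x − 43.824·y = 2059.327260
  130.698·x − 34.286·y = 3131.696855
det = 24.334·-34.286 − -43.824·130.698 = 4893.393628
x = (2059.327260·-34.286 − -43.824·3131.696855) / 4893.393628 = 13.617827
y = (24.334·3131.696855 − 2059.327260·130.698) / 4893.393628 = -39.429332

x=13.618 y=-39.429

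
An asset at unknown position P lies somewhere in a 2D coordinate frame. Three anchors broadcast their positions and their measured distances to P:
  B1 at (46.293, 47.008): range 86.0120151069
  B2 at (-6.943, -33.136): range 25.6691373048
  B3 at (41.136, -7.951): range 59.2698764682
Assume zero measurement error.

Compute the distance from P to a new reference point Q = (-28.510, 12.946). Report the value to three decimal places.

eq1: (x − 46.293)² + (y − 47.008)² = 86.0120151069²
eq2: (x + 6.943)² + (y + 33.136)² = 25.6691373048²
eq3: (x − 41.136)² + (y + 7.951)² = 59.2698764682²
eq3−eq1, eq3−eq2 (x²,y² cancel):
  10.314·x + 109.918·y = -1287.743470
  -96.158·x − 50.370·y = 2244.824495
det = 10.314·-50.370 − 109.918·-96.158 = 10049.978864
x = (-1287.743470·-50.370 − 109.918·2244.824495) / 10049.978864 = -18.097847
y = (10.314·2244.824495 − -1287.743470·-96.158) / 10049.978864 = -10.017306
|P − Q| = √((-18.097847 − -28.510)² + (-10.017306 − 12.946)²) = 25.213615

25.214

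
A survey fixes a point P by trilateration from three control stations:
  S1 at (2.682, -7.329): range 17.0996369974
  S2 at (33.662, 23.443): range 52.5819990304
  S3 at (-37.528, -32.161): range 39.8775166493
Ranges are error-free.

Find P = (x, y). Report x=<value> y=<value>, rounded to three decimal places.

x=-13.067 y=-0.667

eq1: (x − 2.682)² + (y + 7.329)² = 17.0996369974²
eq2: (x − 33.662)² + (y − 23.443)² = 52.5819990304²
eq3: (x + 37.528)² + (y + 32.161)² = 39.8775166493²
eq1−eq2, eq1−eq3 (x²,y² cancel):
  61.960·x + 61.544·y = -850.671909
  -80.420·x − 49.664·y = 1083.954591
det = 61.960·-49.664 − 61.544·-80.420 = 1872.187040
x = (-850.671909·-49.664 − 61.544·1083.954591) / 1872.187040 = -13.066607
y = (61.960·1083.954591 − -850.671909·-80.420) / 1872.187040 = -0.667246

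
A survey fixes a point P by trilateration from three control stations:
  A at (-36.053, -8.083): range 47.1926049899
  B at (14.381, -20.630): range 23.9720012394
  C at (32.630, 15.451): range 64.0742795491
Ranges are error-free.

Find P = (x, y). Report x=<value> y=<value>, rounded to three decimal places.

eq1: (x + 36.053)² + (y + 8.083)² = 47.1926049899²
eq2: (x − 14.381)² + (y + 20.630)² = 23.9720012394²
eq3: (x − 32.630)² + (y − 15.451)² = 64.0742795491²
eq1−eq2, eq1−eq3 (x²,y² cancel):
  100.868·x − 25.094·y = 919.741485
  137.366·x + 47.068·y = -1940.074731
det = 100.868·47.068 − -25.094·137.366 = 8194.717428
x = (919.741485·47.068 − -25.094·-1940.074731) / 8194.717428 = -0.658210
y = (100.868·-1940.074731 − 919.741485·137.366) / 8194.717428 = -39.297593

x=-0.658 y=-39.298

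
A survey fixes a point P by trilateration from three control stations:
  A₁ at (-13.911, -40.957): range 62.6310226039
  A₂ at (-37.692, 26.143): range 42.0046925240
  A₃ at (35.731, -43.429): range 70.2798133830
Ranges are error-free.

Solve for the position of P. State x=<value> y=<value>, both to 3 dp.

eq1: (x + 13.911)² + (y + 40.957)² = 62.6310226039²
eq2: (x + 37.692)² + (y − 26.143)² = 42.0046925240²
eq3: (x − 35.731)² + (y + 43.429)² = 70.2798133830²
eq2−eq1, eq2−eq3 (x²,y² cancel):
  47.562·x − 134.200·y = -2391.402341
  146.846·x − 139.144·y = -2116.218886
det = 47.562·-139.144 − -134.200·146.846 = 13088.766272
x = (-2391.402341·-139.144 − -134.200·-2116.218886) / 13088.766272 = 3.724775
y = (47.562·-2116.218886 − -2391.402341·146.846) / 13088.766272 = 19.139792

x=3.725 y=19.140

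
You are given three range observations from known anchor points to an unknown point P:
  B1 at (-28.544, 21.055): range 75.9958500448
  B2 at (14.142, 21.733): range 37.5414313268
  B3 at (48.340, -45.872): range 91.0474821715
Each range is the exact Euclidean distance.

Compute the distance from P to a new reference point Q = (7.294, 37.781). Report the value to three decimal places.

eq1: (x + 28.544)² + (y − 21.055)² = 75.9958500448²
eq2: (x − 14.142)² + (y − 21.733)² = 37.5414313268²
eq3: (x − 48.340)² + (y + 45.872)² = 91.0474821715²
eq2−eq3, eq2−eq1 (x²,y² cancel):
  68.396·x − 135.210·y = -3111.608413
  -85.372·x − 1.356·y = -3780.256650
det = 68.396·-1.356 − -135.210·-85.372 = -11635.893096
x = (-3111.608413·-1.356 − -135.210·-3780.256650) / -11635.893096 = 43.564268
y = (68.396·-3780.256650 − -3111.608413·-85.372) / -11635.893096 = 45.050145
|P − Q| = √((43.564268 − 7.294)² + (45.050145 − 37.781)²) = 36.991523

36.992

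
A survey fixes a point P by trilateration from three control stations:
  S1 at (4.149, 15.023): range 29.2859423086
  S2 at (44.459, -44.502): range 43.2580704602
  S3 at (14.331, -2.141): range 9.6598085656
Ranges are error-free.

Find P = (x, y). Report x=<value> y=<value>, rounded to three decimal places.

eq1: (x − 4.149)² + (y − 15.023)² = 29.2859423086²
eq2: (x − 44.459)² + (y + 44.502)² = 43.2580704602²
eq3: (x − 14.331)² + (y + 2.141)² = 9.6598085656²
eq3−eq1, eq3−eq2 (x²,y² cancel):
  -20.364·x + 34.328·y = -731.411227
  60.256·x − 84.722·y = 1969.120485
det = -20.364·-84.722 − 34.328·60.256 = -343.189160
x = (-731.411227·-84.722 − 34.328·1969.120485) / -343.189160 = 16.403041
y = (-20.364·1969.120485 − -731.411227·60.256) / -343.189160 = -11.575964

x=16.403 y=-11.576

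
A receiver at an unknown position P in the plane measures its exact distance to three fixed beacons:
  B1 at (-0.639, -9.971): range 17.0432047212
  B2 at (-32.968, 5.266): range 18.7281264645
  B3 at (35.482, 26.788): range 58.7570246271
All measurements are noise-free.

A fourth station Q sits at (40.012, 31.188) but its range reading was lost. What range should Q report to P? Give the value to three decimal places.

64.883

eq1: (x + 0.639)² + (y + 9.971)² = 17.0432047212²
eq2: (x + 32.968)² + (y − 5.266)² = 18.7281264645²
eq3: (x − 35.482)² + (y − 26.788)² = 58.7570246271²
eq1−eq2, eq1−eq3 (x²,y² cancel):
  -64.658·x + 30.474·y = 954.518724
  72.242·x + 73.518·y = -1285.177010
det = -64.658·73.518 − 30.474·72.242 = -6955.029552
x = (954.518724·73.518 − 30.474·-1285.177010) / -6955.029552 = -15.720823
y = (-64.658·-1285.177010 − 954.518724·72.242) / -6955.029552 = -2.033152
|P − Q| = √((-15.720823 − 40.012)² + (-2.033152 − 31.188)²) = 64.882914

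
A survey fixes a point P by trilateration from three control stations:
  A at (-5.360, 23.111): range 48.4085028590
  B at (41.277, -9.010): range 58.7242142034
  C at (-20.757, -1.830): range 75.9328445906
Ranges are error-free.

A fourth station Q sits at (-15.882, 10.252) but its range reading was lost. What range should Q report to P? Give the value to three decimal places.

eq1: (x + 5.360)² + (y − 23.111)² = 48.4085028590²
eq2: (x − 41.277)² + (y + 9.010)² = 58.7242142034²
eq3: (x + 20.757)² + (y + 1.830)² = 75.9328445906²
eq2−eq1, eq2−eq3 (x²,y² cancel):
  -93.274·x + 64.242·y = -116.972723
  -124.068·x + 14.360·y = -3668.032434
det = -93.274·14.360 − 64.242·-124.068 = 6630.961816
x = (-116.972723·14.360 − 64.242·-3668.032434) / 6630.961816 = 35.283269
y = (-93.274·-3668.032434 − -116.972723·-124.068) / 6630.961816 = 49.407536
|P − Q| = √((35.283269 − -15.882)² + (49.407536 − 10.252)²) = 64.428571

64.429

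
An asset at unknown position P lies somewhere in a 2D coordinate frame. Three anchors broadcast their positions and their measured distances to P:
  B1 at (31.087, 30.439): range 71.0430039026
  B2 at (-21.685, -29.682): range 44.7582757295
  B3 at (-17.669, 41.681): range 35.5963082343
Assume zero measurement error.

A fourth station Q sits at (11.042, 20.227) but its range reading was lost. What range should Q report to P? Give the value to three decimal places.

eq1: (x − 31.087)² + (y − 30.439)² = 71.0430039026²
eq2: (x + 21.685)² + (y + 29.682)² = 44.7582757295²
eq3: (x + 17.669)² + (y − 41.681)² = 35.5963082343²
eq3−eq1, eq3−eq2 (x²,y² cancel):
  97.512·x − 22.484·y = -3936.576276
  -8.032·x − 142.726·y = -1434.445059
det = 97.512·-142.726 − -22.484·-8.032 = -14098.089200
x = (-3936.576276·-142.726 − -22.484·-1434.445059) / -14098.089200 = -37.565355
y = (97.512·-1434.445059 − -3936.576276·-8.032) / -14098.089200 = 12.164357
|P − Q| = √((-37.565355 − 11.042)² + (12.164357 − 20.227)²) = 49.271505

49.272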